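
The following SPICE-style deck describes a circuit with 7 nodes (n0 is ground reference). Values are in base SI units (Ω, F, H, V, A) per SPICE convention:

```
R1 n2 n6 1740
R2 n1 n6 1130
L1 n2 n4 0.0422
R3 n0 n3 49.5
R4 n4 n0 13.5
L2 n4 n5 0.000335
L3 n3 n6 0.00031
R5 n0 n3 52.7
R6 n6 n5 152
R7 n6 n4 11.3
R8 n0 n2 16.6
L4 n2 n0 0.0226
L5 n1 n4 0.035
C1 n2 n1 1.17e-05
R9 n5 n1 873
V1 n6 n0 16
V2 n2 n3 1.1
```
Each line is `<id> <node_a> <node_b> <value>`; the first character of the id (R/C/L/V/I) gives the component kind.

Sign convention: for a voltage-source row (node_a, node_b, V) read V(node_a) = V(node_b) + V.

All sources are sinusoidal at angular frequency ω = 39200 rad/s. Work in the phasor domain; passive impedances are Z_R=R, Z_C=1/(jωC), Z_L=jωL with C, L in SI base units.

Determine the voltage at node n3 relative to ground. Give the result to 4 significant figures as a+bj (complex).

Element admittances at ω=39200 rad/s:
  Y(R1) = 0.0005747+0.000j S between n2,n6
  Y(R2) = 0.0008850+0.000j S between n1,n6
  Y(L1) = 0.000-0.0006045j S between n2,n4
  Y(R3) = 0.02020+0.000j S between n0,n3
  Y(R4) = 0.07407+0.000j S between n4,n0
  Y(L2) = 0.000-0.07615j S between n4,n5
  Y(L3) = 0.000-0.08229j S between n3,n6
  Y(R5) = 0.01898+0.000j S between n0,n3
  Y(R6) = 0.006579+0.000j S between n6,n5
  Y(R7) = 0.08850+0.000j S between n6,n4
  Y(R8) = 0.06024+0.000j S between n0,n2
  Y(L4) = 0.000-0.001129j S between n2,n0
  Y(L5) = 0.000-0.0007289j S between n1,n4
  Y(C1) = 0.000+0.4586j S between n2,n1
  Y(R9) = 0.001145+0.000j S between n5,n1
  V1: constraint V(n6)−V(n0) = 16
  V2: constraint V(n2)−V(n3) = 1.1
Assemble and solve the 8×8 MNA system:
  V(n1)=7.312-7.890j  V(n2)=7.278-7.856j  V(n3)=6.178-7.856j  V(n4)=8.913-0.06631j  V(n5)=9.083+0.5046j  V(n6)=16.00+0.000j
  i(V1)=-1.332+0.7942j  i(V2)=-0.4044+0.5004j

6.178-7.856j V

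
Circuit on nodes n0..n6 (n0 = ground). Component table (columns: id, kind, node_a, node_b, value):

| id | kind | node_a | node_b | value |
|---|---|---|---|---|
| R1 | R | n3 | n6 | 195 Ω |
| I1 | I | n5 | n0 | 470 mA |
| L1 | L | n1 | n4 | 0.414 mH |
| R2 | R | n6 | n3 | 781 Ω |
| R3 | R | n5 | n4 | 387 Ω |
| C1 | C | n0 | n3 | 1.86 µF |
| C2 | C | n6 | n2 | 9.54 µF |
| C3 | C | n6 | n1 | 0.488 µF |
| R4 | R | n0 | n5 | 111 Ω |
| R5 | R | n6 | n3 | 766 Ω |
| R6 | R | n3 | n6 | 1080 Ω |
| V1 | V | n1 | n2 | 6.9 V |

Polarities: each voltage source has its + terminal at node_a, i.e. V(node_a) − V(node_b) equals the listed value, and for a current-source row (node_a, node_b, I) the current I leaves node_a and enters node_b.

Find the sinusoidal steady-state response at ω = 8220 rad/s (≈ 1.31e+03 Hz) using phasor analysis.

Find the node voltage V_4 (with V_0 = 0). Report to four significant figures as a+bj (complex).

Apply KCL at each of the 6 non-ground nodes and solve the resulting linear system.
Node n1: branches {L1, C3, V1} → V_1 = -5.236+5.995j
Node n2: branches {C2, V1} → V_2 = -12.14+5.995j
Node n3: branches {R1, R2, C1, R5, R6} → V_3 = -0.7452+6.169j
Node n4: branches {L1, R3} → V_4 = -5.197+5.674j
Node n5: branches {I1, R3, R4} → V_5 = -41.70+1.265j
Node n6: branches {R1, R2, C2, C3, R5, R6} → V_6 = -11.66+4.851j
Source currents: i(V1)=-0.08973-0.03717j

-5.197+5.674j V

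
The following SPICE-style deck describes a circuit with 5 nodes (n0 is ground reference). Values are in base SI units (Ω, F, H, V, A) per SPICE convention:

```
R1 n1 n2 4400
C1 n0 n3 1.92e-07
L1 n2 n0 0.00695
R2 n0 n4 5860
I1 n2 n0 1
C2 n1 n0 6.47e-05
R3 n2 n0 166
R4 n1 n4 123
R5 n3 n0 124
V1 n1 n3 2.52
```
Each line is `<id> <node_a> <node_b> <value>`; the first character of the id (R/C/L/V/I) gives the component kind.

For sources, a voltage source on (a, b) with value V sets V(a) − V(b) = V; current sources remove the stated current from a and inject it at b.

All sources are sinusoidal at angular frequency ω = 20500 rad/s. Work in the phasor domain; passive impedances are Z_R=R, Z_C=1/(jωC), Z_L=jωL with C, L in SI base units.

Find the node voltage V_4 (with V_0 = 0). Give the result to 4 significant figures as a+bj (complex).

-0.005972-0.003160j V

MNA unknowns: 4 node voltages V₁..V_4 plus 1 source current (V1)
R1: Y=0.0002273+0.000j on G[1,2]
C1: Y=0.000+0.003936j on G[0,3]
L1: Y=0.000-0.007019j on G[2,0]
R2: Y=0.0001706+0.000j on G[0,4]
I1: z[2]−=1, z[0]+=1
C2: Y=0.000+1.326j on G[1,0]
R3: Y=0.006024+0.000j on G[2,0]
R4: Y=0.008130+0.000j on G[1,4]
R5: Y=0.008065+0.000j on G[3,0]
V1: row V1−V3=2.52, i_V1 at 1,3
solve → V1=-0.006097-0.003226j, V2=-70.76-79.45j, V3=-2.526-0.003226j, V4=-0.005972-0.003160j
aux → i_V1=-0.02036-0.009969j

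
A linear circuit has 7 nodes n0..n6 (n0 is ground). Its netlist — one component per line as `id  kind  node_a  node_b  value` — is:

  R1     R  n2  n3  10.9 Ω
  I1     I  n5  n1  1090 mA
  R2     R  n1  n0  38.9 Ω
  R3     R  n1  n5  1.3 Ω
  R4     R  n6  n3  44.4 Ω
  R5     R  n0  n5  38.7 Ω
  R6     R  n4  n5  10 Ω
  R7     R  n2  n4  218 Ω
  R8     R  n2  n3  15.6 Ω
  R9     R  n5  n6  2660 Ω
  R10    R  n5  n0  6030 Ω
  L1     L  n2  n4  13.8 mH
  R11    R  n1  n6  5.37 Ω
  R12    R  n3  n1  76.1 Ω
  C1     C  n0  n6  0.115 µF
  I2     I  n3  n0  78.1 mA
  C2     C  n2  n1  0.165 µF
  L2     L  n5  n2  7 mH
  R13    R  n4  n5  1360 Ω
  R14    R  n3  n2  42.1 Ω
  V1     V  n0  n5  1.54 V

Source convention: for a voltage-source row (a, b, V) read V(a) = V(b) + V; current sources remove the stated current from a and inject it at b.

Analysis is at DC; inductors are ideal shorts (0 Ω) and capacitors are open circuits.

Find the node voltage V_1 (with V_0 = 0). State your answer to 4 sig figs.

Element admittances at DC:
  Y(R1) = 0.09174 S between n2,n3
  I1: injects 1.09 A into n1 (from n5)
  Y(R2) = 0.02571 S between n1,n0
  Y(R3) = 0.7692 S between n1,n5
  Y(R4) = 0.02252 S between n6,n3
  Y(R5) = 0.02584 S between n0,n5
  Y(R6) = 0.1000 S between n4,n5
  Y(R7) = 0.004587 S between n2,n4
  Y(R8) = 0.06410 S between n2,n3
  Y(R9) = 0.0003759 S between n5,n6
  Y(R10) = 0.0001658 S between n5,n0
  L1: short n2↔n4 (DC inductor)
  Y(R11) = 0.1862 S between n1,n6
  Y(R12) = 0.01314 S between n3,n1
  Y(C1) = 0.000 S between n0,n6
  I2: injects 0.0781 A into n0 (from n3)
  Y(C2) = 0.000 S between n2,n1
  L2: short n5↔n2 (DC inductor)
  Y(R13) = 0.0007353 S between n4,n5
  Y(R14) = 0.02375 S between n3,n2
  V1: constraint V(n0)−V(n5) = 1.54
Assemble and solve the 9×9 MNA system:
  V(n1)=-0.1828  V(n2)=-1.540  V(n3)=-1.695  V(n4)=-1.540  V(n5)=-1.540  V(n6)=-0.3481
  i(L1)=0.000  i(L2)=0.02788  i(V1)=0.03335

-0.1828 V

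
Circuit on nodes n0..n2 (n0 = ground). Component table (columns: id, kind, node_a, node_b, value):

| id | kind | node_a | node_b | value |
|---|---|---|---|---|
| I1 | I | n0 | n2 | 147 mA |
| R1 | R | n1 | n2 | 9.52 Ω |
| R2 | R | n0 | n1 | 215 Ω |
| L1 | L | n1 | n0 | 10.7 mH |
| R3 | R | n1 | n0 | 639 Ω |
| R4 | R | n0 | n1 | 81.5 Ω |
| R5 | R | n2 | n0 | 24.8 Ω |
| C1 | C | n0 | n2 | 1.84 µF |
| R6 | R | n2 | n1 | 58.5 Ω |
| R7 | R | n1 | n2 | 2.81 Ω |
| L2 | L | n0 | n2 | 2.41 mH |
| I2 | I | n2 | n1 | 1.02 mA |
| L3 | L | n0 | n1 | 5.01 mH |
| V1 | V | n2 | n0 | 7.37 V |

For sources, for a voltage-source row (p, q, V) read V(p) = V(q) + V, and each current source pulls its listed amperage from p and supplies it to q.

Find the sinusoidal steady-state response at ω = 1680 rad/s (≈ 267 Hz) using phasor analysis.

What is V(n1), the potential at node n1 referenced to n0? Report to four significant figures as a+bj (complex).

6.318+2.220j V

Apply KCL at each of the 2 non-ground nodes and solve the resulting linear system.
Node n1: branches {R1, R2, L1, R3, R4, R6, R7, I2, L3} → V_1 = 6.318+2.220j
Node n2: branches {I1, R1, R5, C1, R6, R7, L2, I2, V1} → V_2 = 7.370+0.000j
Source currents: i(V1)=-0.6542+2.859j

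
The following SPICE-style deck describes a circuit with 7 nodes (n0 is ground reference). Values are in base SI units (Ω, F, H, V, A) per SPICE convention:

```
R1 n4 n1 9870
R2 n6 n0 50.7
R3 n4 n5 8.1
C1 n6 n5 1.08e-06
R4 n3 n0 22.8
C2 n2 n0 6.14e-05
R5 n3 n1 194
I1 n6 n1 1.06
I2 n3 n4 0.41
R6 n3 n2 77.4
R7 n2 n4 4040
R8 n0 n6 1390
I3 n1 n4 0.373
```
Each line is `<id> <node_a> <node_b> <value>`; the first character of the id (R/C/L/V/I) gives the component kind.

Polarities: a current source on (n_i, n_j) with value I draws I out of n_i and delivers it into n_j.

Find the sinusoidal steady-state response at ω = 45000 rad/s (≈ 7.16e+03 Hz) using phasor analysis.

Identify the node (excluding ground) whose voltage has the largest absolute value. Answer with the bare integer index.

Apply KCL at each of the 6 non-ground nodes and solve the resulting linear system.
Node n1: branches {R1, R5, I1, I3} → V_1 = 135.1-0.3430j
Node n2: branches {C2, R6, R7} → V_2 = -0.001498-0.02108j
Node n3: branches {R4, R5, I2, R6} → V_3 = 4.626-0.03295j
Node n4: branches {R1, R3, I2, R7, I3} → V_4 = -6.189-16.12j
Node n5: branches {R3, C1} → V_5 = -12.66-16.16j
Node n6: branches {R2, C1, I1, R8} → V_6 = -12.77+0.2731j

1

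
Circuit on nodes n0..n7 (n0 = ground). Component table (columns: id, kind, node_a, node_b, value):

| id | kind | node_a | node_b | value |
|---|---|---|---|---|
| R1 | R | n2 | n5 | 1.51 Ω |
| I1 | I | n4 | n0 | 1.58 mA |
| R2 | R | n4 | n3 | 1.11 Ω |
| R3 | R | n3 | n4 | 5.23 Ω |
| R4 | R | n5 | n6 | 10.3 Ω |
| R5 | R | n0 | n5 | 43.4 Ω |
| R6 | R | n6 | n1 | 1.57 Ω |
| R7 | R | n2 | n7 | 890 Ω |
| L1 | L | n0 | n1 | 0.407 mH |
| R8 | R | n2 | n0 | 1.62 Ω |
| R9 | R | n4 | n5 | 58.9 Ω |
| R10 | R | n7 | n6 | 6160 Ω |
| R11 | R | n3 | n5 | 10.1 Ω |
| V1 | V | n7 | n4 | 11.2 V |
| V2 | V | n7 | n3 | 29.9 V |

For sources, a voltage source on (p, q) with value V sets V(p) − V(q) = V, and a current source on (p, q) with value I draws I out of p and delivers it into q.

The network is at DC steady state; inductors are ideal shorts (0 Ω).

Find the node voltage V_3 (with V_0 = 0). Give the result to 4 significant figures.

MNA unknowns: 7 node voltages V₁..V_7 plus 3 source currents (L1, V1, V2)
R1: Y=0.6623 on G[2,5]
I1: z[4]−=0.00158, z[0]+=0.00158
R2: Y=0.9009 on G[4,3]
R3: Y=0.1912 on G[3,4]
R4: Y=0.09709 on G[5,6]
R5: Y=0.02304 on G[0,5]
R6: Y=0.6369 on G[6,1]
R7: Y=0.001124 on G[2,7]
L1: row V0−V1=0, i_L1 at 0,1
R8: Y=0.6173 on G[2,0]
R9: Y=0.01698 on G[4,5]
R10: Y=0.0001623 on G[7,6]
R11: Y=0.09901 on G[3,5]
V1: row V7−V4=11.2, i_V1 at 7,4
V2: row V7−V3=29.9, i_V2 at 7,3
solve → V1=0.000, V2=-0.0005780, V3=-3.095, V4=15.61, V5=-0.04660, V6=-0.0002348, V7=26.81
aux → i_L1=0.0001496, i_V1=20.69, i_V2=-20.72

-3.095 V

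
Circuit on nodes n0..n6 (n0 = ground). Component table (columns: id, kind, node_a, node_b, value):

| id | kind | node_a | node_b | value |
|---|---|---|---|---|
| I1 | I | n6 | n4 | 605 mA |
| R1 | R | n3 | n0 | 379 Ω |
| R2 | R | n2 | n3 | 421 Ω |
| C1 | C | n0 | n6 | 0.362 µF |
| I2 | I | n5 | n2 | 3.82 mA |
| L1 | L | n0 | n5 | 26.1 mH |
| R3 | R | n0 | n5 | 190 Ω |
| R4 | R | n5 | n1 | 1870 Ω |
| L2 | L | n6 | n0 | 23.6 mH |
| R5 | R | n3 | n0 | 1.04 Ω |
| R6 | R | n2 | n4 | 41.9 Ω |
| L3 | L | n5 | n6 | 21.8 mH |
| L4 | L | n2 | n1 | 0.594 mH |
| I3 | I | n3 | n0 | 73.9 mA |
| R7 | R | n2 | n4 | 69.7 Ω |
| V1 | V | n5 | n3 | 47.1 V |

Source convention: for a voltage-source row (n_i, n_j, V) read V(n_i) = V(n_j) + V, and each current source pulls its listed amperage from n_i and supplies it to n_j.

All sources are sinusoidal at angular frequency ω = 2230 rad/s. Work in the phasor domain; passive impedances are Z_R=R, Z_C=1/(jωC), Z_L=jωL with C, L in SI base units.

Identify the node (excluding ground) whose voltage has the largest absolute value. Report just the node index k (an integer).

4

Apply KCL at each of the 6 non-ground nodes and solve the resulting linear system.
Node n1: branches {R4, L4} → V_1 = 217.8+1.203j
Node n2: branches {R2, I2, R6, L4, R7} → V_2 = 217.8+1.324j
Node n3: branches {R1, R2, R5, I3, V1} → V_3 = -0.07506+1.302j
Node n4: branches {I1, R6, R7} → V_4 = 233.6+1.324j
Node n5: branches {I2, L1, R3, R4, L3, V1} → V_5 = 47.02+1.302j
Node n6: branches {I1, C1, L2, L3} → V_6 = 24.95-14.92j
Source currents: i(V1)=-0.5160+1.255j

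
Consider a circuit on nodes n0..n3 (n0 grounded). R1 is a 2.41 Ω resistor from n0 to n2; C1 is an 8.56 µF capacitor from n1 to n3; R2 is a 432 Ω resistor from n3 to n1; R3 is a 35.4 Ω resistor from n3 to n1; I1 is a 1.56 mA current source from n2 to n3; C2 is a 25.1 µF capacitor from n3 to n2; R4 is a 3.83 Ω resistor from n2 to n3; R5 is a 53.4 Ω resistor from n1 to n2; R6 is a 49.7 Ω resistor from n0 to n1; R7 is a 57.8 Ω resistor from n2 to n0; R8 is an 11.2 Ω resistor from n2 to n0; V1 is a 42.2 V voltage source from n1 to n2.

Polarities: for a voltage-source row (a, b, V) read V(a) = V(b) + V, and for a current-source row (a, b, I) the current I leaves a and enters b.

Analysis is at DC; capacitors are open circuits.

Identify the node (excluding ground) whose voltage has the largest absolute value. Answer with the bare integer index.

Element admittances at DC:
  Y(R1) = 0.4149 S between n0,n2
  Y(C1) = 0.000 S between n1,n3
  Y(R2) = 0.002315 S between n3,n1
  Y(R3) = 0.02825 S between n3,n1
  I1: injects 0.00156 A into n3 (from n2)
  Y(C2) = 0.000 S between n3,n2
  Y(R4) = 0.2611 S between n2,n3
  Y(R5) = 0.01873 S between n1,n2
  Y(R6) = 0.02012 S between n0,n1
  Y(R7) = 0.01730 S between n2,n0
  Y(R8) = 0.08929 S between n2,n0
  V1: constraint V(n1)−V(n2) = 42.2
Assemble and solve the 4×4 MNA system:
  V(n1)=40.63  V(n2)=-1.568  V(n3)=2.860
  i(V1)=-2.762

1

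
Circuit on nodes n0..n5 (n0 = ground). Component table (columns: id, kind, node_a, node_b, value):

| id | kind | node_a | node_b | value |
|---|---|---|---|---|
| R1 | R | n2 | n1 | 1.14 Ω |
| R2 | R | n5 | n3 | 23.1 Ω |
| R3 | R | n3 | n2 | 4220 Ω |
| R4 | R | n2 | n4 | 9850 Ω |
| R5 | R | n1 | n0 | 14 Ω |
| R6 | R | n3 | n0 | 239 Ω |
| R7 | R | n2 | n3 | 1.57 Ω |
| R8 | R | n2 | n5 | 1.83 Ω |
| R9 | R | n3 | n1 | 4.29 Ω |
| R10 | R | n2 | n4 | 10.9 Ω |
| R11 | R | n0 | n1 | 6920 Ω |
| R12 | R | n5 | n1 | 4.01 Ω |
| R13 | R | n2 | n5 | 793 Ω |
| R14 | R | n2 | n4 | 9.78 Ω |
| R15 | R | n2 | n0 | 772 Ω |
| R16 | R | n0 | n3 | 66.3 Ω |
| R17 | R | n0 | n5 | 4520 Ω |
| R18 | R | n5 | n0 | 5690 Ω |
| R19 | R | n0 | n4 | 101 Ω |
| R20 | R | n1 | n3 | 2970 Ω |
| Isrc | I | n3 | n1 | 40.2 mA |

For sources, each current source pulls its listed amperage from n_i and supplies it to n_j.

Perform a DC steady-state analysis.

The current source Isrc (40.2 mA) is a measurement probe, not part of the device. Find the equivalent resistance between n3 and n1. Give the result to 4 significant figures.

Apply KCL at each of the 5 non-ground nodes and solve the resulting linear system.
Node n1: branches {R1, R5, R9, R11, R12, R20, Isrc} → V_1 = 0.01392
Node n2: branches {R1, R3, R4, R7, R8, R10, R13, R14, R15} → V_2 = -0.009525
Node n3: branches {R2, R3, R6, R7, R9, R16, R20, Isrc} → V_3 = -0.04631
Node n4: branches {R4, R10, R14, R19} → V_4 = -0.009062
Node n5: branches {R2, R8, R12, R13, R17, R18} → V_5 = -0.004461

R_eq = 1.498 Ω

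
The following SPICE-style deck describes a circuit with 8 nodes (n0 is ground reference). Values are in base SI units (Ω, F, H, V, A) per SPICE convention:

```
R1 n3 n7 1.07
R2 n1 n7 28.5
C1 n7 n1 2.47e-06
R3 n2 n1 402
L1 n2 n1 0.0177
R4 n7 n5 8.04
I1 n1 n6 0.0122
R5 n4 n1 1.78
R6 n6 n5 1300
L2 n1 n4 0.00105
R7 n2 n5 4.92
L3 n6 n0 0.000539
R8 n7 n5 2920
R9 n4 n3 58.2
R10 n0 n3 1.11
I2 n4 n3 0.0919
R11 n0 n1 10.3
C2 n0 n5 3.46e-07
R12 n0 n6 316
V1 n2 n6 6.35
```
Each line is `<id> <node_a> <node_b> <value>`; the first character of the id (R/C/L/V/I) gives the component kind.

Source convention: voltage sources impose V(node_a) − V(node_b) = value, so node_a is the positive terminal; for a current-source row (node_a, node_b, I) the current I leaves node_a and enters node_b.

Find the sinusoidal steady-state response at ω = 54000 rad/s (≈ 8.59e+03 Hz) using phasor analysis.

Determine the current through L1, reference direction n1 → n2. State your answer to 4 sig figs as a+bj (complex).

0.002751+0.001598j A

Apply KCL at each of the 7 non-ground nodes and solve the resulting linear system.
Node n1: branches {R2, C1, R3, L1, I1, R5, L2, R11} → V_1 = -0.1905+0.08801j
Node n2: branches {R3, L1, R7, V1} → V_2 = 1.337-2.541j
Node n3: branches {R1, R9, R10, I2} → V_3 = 0.09820-0.2073j
Node n4: branches {R5, L2, R9, I2} → V_4 = -0.3402+0.07468j
Node n5: branches {R4, R6, R7, R8, C2} → V_5 = 0.7531-1.776j
Node n6: branches {I1, R6, L3, R12, V1} → V_6 = -5.013-2.541j
Node n7: branches {R1, R2, C1, R4, R8} → V_7 = 0.1026-0.4124j
Source currents: i(V1)=-0.1198+0.1636j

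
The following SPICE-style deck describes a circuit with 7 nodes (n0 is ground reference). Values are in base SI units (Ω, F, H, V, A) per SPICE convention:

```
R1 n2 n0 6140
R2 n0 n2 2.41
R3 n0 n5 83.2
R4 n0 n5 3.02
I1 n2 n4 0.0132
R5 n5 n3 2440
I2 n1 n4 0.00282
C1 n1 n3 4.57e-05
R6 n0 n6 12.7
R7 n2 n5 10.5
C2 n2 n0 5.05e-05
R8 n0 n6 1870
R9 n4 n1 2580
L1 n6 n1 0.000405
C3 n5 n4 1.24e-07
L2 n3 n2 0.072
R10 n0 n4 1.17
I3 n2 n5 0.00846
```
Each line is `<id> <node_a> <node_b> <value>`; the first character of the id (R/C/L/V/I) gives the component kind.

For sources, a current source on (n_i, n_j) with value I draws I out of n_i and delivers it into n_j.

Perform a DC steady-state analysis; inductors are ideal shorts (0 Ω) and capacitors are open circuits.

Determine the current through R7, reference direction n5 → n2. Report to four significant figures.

Element admittances at DC:
  Y(R1) = 0.0001629 S between n2,n0
  Y(R2) = 0.4149 S between n0,n2
  Y(R3) = 0.01202 S between n0,n5
  Y(R4) = 0.3311 S between n0,n5
  I1: injects 0.0132 A into n4 (from n2)
  Y(R5) = 0.0004098 S between n5,n3
  I2: injects 0.00282 A into n4 (from n1)
  Y(C1) = 0.000 S between n1,n3
  Y(R6) = 0.07874 S between n0,n6
  Y(R7) = 0.09524 S between n2,n5
  Y(C2) = 0.000 S between n2,n0
  Y(R8) = 0.0005348 S between n0,n6
  Y(R9) = 0.0003876 S between n4,n1
  L1: short n6↔n1 (DC inductor)
  Y(C3) = 0.000 S between n5,n4
  L2: short n3↔n2 (DC inductor)
  Y(R10) = 0.8547 S between n0,n4
  I3: injects 0.00846 A into n5 (from n2)
Assemble and solve the 8×8 MNA system:
  V(n1)=-0.03531  V(n2)=-0.04045  V(n3)=-0.04045  V(n4)=0.01872  V(n5)=0.01046  V(n6)=-0.03531
  i(L1)=0.002799  i(L2)=2.087e-05

0.004849 A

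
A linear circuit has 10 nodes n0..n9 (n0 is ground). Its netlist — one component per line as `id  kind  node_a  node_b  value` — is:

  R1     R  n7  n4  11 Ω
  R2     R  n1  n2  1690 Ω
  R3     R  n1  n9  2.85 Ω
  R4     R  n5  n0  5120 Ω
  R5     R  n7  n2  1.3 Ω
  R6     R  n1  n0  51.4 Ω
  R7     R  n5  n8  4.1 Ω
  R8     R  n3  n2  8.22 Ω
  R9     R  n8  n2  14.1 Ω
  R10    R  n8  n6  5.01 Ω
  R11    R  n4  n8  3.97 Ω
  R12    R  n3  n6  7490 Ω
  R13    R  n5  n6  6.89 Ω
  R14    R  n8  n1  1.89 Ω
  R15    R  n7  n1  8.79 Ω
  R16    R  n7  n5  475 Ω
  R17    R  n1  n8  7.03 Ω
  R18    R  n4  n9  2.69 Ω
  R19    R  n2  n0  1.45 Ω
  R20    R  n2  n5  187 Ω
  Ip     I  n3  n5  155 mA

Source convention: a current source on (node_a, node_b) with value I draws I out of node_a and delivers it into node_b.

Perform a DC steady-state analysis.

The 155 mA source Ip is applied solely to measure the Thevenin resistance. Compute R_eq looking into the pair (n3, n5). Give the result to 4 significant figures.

Apply KCL at each of the 9 non-ground nodes and solve the resulting linear system.
Node n1: branches {R2, R3, R6, R14, R15, R17} → V_1 = 0.5474
Node n2: branches {R2, R5, R8, R9, R19, R20} → V_2 = -0.01575
Node n3: branches {R8, R12, Ip} → V_3 = -1.288
Node n4: branches {R1, R11, R18} → V_4 = 0.5180
Node n5: branches {R4, R7, R13, R16, R20, Ip} → V_5 = 1.094
Node n6: branches {R10, R12, R13} → V_6 = 0.8345
Node n7: branches {R1, R5, R15, R16} → V_7 = 0.1020
Node n8: branches {R7, R9, R10, R11, R14, R17} → V_8 = 0.6471
Node n9: branches {R3, R18} → V_9 = 0.5323

R_eq = 15.37 Ω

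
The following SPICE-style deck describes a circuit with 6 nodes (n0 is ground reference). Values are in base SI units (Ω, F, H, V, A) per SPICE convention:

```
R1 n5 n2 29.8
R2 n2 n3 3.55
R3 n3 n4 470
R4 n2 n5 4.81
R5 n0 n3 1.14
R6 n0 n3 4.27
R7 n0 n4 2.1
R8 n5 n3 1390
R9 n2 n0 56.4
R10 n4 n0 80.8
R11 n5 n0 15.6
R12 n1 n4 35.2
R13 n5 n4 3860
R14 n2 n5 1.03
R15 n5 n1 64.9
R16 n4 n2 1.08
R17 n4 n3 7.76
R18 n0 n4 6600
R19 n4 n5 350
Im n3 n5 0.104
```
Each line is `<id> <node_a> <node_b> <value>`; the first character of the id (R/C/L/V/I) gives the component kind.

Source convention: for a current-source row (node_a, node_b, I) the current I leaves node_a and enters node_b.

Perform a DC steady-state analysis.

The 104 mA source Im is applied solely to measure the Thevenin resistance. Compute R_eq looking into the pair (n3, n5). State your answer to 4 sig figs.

R_eq = 2.207 Ω

MNA unknowns: 5 node voltages V₁..V_5
R1: Y=0.03356 on G[5,2]
R2: Y=0.2817 on G[2,3]
R3: Y=0.002128 on G[3,4]
R4: Y=0.2079 on G[2,5]
R5: Y=0.8772 on G[0,3]
R6: Y=0.2342 on G[0,3]
R7: Y=0.4762 on G[0,4]
R8: Y=0.0007194 on G[5,3]
R9: Y=0.01773 on G[2,0]
R10: Y=0.01238 on G[4,0]
R11: Y=0.06410 on G[5,0]
R12: Y=0.02841 on G[1,4]
R13: Y=0.0002591 on G[5,4]
R14: Y=0.9709 on G[2,5]
R15: Y=0.01541 on G[5,1]
R16: Y=0.9259 on G[4,2]
R17: Y=0.1289 on G[4,3]
R18: Y=0.0001515 on G[0,4]
R19: Y=0.002857 on G[4,5]
Im: z[3]−=0.104, z[5]+=0.104
solve → V1=0.1086, V2=0.1136, V3=-0.04149, V4=0.06558, V5=0.1880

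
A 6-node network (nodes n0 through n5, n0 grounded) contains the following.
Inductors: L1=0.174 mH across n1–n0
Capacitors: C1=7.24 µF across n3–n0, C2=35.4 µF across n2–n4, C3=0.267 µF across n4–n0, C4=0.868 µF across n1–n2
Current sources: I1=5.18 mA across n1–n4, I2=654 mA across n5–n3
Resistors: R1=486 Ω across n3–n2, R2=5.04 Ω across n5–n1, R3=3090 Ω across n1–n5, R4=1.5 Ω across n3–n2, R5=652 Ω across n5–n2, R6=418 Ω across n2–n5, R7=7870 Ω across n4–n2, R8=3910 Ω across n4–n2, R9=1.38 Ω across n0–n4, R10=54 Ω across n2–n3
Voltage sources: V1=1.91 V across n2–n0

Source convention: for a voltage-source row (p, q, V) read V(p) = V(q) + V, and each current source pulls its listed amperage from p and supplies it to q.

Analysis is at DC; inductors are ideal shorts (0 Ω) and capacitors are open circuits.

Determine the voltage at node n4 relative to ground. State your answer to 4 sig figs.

0.008153 V

Element admittances at DC:
  L1: short n1↔n0 (DC inductor)
  Y(C1) = 0.000 S between n3,n0
  I1: injects 0.00518 A into n4 (from n1)
  Y(C2) = 0.000 S between n2,n4
  Y(R1) = 0.002058 S between n3,n2
  Y(C3) = 0.000 S between n4,n0
  Y(R2) = 0.1984 S between n5,n1
  Y(R3) = 0.0003236 S between n1,n5
  Y(R4) = 0.6667 S between n3,n2
  Y(R5) = 0.001534 S between n5,n2
  Y(C4) = 0.000 S between n1,n2
  Y(R6) = 0.002392 S between n2,n5
  Y(R7) = 0.0001271 S between n4,n2
  I2: injects 0.654 A into n3 (from n5)
  Y(R8) = 0.0002558 S between n4,n2
  Y(R9) = 0.7246 S between n0,n4
  Y(R10) = 0.01852 S between n2,n3
  V1: constraint V(n2)−V(n0) = 1.91
Assemble and solve the 7×7 MNA system:
  V(n1)=0.000  V(n2)=1.910  V(n3)=2.862  V(n4)=0.008153  V(n5)=-3.190
  i(L1)=-0.6392  i(V1)=0.6332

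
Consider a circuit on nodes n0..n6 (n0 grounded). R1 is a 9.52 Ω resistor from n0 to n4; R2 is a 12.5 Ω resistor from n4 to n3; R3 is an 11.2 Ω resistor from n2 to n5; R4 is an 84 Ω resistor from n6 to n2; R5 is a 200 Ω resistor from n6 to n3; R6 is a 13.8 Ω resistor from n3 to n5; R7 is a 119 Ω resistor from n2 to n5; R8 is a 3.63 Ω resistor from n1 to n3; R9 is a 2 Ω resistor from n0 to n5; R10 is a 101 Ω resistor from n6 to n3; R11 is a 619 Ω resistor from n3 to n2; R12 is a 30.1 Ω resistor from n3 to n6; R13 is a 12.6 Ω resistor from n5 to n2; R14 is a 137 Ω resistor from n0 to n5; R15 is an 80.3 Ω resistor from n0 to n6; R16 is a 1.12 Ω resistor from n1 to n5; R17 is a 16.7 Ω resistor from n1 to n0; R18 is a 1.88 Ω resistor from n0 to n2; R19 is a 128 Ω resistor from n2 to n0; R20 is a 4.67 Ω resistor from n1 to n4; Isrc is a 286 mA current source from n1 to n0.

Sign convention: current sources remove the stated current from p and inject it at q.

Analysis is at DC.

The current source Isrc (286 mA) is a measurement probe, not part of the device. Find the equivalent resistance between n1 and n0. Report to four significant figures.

MNA unknowns: 6 node voltages V₁..V_6
R1: Y=0.1050 on G[0,4]
R2: Y=0.08000 on G[4,3]
R3: Y=0.08929 on G[2,5]
R4: Y=0.01190 on G[6,2]
R5: Y=0.005000 on G[6,3]
R6: Y=0.07246 on G[3,5]
R7: Y=0.008403 on G[2,5]
R8: Y=0.2755 on G[1,3]
R9: Y=0.5000 on G[0,5]
R10: Y=0.009901 on G[6,3]
R11: Y=0.001616 on G[3,2]
R12: Y=0.03322 on G[3,6]
R13: Y=0.07937 on G[5,2]
R14: Y=0.007299 on G[0,5]
R15: Y=0.01245 on G[0,6]
R16: Y=0.8929 on G[1,5]
R17: Y=0.05988 on G[1,0]
R18: Y=0.5319 on G[0,2]
R19: Y=0.007812 on G[2,0]
R20: Y=0.2141 on G[1,4]
Isrc: z[1]−=0.286, z[0]+=0.286
solve → V1=-0.5425, V2=-0.08446, V3=-0.4583, V4=-0.3828, V5=-0.3228, V6=-0.3181

R_eq = 1.897 Ω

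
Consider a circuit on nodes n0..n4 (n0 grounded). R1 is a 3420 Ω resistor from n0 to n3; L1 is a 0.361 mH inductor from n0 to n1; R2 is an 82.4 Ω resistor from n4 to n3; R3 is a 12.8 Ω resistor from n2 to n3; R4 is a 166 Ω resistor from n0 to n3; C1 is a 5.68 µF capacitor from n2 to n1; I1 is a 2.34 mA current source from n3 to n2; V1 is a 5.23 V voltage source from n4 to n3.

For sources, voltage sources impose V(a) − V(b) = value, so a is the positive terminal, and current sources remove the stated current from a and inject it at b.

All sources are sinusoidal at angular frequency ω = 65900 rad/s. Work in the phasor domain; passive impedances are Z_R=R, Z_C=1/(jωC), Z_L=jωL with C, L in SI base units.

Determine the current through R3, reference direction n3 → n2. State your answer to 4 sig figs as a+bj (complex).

-0.002168-2.128e-05j A

MNA unknowns: 4 node voltages V₁..V_4 plus 1 source current (V1)
R1: Y=0.0002924+0.000j on G[0,3]
L1: Y=0.000-0.04203j on G[0,1]
R2: Y=0.01214+0.000j on G[4,3]
R3: Y=0.07812+0.000j on G[2,3]
R4: Y=0.006024+0.000j on G[0,3]
C1: Y=0.000+0.3743j on G[2,1]
I1: z[3]−=0.00234, z[2]+=0.00234
V1: row V4−V3=5.23, i_V1 at 4,3
solve → V1=0.0005062+0.004102j, V2=0.0004494+0.003641j, V3=-0.02730+0.003369j, V4=5.203+0.003369j
aux → i_V1=-0.06347+0.000j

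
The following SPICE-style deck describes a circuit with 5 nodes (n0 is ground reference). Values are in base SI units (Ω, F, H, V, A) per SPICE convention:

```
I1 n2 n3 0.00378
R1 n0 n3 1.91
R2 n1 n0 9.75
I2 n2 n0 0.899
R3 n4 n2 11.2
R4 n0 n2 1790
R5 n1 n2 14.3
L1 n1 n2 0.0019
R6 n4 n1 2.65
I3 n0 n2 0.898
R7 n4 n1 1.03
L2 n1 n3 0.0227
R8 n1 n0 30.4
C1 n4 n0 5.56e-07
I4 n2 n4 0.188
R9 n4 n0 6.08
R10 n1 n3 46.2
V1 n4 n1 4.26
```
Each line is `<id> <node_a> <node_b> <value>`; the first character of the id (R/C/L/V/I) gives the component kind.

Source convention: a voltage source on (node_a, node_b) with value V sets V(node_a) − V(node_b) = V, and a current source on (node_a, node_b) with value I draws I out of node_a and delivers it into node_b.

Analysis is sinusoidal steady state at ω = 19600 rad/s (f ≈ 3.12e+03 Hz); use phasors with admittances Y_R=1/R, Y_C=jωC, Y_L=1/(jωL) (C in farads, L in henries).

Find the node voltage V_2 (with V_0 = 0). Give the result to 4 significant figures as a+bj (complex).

MNA unknowns: 4 node voltages V₁..V_4 plus 1 source current (V1)
I1: z[2]−=0.00378, z[3]+=0.00378
R1: Y=0.5236+0.000j on G[0,3]
R2: Y=0.1026+0.000j on G[1,0]
I2: z[2]−=0.899, z[0]+=0.899
R3: Y=0.08929+0.000j on G[4,2]
R4: Y=0.0005587+0.000j on G[0,2]
R5: Y=0.06993+0.000j on G[1,2]
L1: Y=0.000-0.02685j on G[1,2]
R6: Y=0.3774+0.000j on G[4,1]
I3: z[0]−=0.898, z[2]+=0.898
R7: Y=0.9709+0.000j on G[4,1]
L2: Y=0.000-0.002248j on G[1,3]
R8: Y=0.03289+0.000j on G[1,0]
C1: Y=0.000+0.01090j on G[4,0]
I4: z[2]−=0.188, z[4]+=0.188
R9: Y=0.1645+0.000j on G[4,0]
R10: Y=0.02165+0.000j on G[1,3]
V1: row V4−V1=4.26, i_V1 at 4,1
solve → V1=-2.200-0.08446j, V2=-1.050+0.1090j, V3=-0.08076+0.005381j, V4=2.060-0.08446j
aux → i_V1=-6.173+0.008709j

-1.050+0.1090j V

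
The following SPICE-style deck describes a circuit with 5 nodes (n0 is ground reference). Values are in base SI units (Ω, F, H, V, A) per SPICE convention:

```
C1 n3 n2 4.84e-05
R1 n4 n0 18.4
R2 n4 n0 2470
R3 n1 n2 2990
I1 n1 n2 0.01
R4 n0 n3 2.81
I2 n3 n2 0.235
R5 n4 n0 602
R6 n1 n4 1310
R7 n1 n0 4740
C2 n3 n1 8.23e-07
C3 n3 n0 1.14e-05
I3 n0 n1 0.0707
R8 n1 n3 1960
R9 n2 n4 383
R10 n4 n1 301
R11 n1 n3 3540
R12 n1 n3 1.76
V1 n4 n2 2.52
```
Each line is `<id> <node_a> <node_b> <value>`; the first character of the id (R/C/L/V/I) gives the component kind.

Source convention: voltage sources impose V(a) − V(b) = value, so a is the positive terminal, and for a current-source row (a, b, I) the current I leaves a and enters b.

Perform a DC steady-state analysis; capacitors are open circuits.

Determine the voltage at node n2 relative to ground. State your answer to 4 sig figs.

1.499 V

Element admittances at DC:
  Y(C1) = 0.000 S between n3,n2
  Y(R1) = 0.05435 S between n4,n0
  Y(R2) = 0.0004049 S between n4,n0
  Y(R3) = 0.0003344 S between n1,n2
  I1: injects 0.01 A into n2 (from n1)
  Y(R4) = 0.3559 S between n0,n3
  I2: injects 0.235 A into n2 (from n3)
  Y(R5) = 0.001661 S between n4,n0
  Y(R6) = 0.0007634 S between n1,n4
  Y(R7) = 0.0002110 S between n1,n0
  Y(C2) = 0.000 S between n3,n1
  Y(C3) = 0.000 S between n3,n0
  I3: injects 0.0707 A into n1 (from n0)
  Y(R8) = 0.0005102 S between n1,n3
  Y(R9) = 0.002611 S between n2,n4
  Y(R10) = 0.003322 S between n4,n1
  Y(R11) = 0.0002825 S between n1,n3
  Y(R12) = 0.5682 S between n1,n3
  V1: constraint V(n4)−V(n2) = 2.52
Assemble and solve the 5×5 MNA system:
  V(n1)=-0.2995  V(n2)=1.499  V(n3)=-0.4383  V(n4)=4.019
  i(V1)=-0.2510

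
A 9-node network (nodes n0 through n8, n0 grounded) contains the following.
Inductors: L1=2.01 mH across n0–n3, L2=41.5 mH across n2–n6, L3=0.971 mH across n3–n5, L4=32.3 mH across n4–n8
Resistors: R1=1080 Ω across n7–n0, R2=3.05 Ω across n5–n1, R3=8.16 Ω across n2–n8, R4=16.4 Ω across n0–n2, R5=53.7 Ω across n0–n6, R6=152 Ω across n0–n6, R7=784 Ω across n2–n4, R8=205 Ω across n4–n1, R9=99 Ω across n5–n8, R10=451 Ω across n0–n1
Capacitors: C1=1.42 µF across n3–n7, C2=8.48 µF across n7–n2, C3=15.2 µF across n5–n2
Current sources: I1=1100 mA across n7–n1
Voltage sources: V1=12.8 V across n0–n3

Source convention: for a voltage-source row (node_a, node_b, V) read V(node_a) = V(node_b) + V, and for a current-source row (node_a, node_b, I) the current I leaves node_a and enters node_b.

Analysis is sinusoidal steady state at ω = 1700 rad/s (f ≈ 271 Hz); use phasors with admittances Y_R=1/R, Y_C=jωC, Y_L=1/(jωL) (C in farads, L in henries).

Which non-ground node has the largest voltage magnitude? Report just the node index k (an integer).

Apply KCL at each of the 8 non-ground nodes and solve the resulting linear system.
Node n1: branches {R2, R8, R10, I1} → V_1 = -9.306+1.898j
Node n2: branches {L2, R3, R4, C2, R7, C3} → V_2 = -14.43-1.691j
Node n3: branches {L1, C1, L3, V1} → V_3 = -12.80+0.000j
Node n4: branches {R7, R8, L4} → V_4 = -14.48+0.02815j
Node n5: branches {R2, L3, C3, R9} → V_5 = -12.65+1.939j
Node n6: branches {L2, R5, R6} → V_6 = -4.191+5.760j
Node n7: branches {R1, C1, C2, I1} → V_7 = -17.66+62.94j
Node n8: branches {R3, R9, L4} → V_8 = -14.10-1.363j
Source currents: i(V1)=-1.023+3.850j

7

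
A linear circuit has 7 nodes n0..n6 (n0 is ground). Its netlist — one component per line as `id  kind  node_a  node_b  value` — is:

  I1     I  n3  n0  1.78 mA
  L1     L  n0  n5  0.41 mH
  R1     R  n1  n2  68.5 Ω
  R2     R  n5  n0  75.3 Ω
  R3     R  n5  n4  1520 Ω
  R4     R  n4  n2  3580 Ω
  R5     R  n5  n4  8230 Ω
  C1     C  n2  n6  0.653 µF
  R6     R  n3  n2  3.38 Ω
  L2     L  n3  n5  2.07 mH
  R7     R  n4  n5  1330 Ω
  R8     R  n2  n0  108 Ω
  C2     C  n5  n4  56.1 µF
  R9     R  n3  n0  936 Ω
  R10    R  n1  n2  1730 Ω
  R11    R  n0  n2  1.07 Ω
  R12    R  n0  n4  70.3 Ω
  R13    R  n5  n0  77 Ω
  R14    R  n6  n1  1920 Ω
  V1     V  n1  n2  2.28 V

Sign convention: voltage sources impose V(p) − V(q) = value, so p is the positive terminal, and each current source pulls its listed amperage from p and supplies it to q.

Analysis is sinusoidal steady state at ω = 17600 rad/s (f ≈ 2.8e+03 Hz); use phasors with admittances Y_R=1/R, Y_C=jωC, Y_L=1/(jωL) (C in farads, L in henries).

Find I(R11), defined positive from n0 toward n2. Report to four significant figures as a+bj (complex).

0.001728+0.0001760j A

Apply KCL at each of the 6 non-ground nodes and solve the resulting linear system.
Node n1: branches {R1, R10, R14, V1} → V_1 = 2.278-0.0001883j
Node n2: branches {R1, R4, C1, R6, R8, R10, R11, V1} → V_2 = -0.001849-0.0001883j
Node n3: branches {I1, R6, L2, R9} → V_3 = -0.007748-0.0007892j
Node n4: branches {R3, R4, R5, R7, C2, R12} → V_4 = -0.001242+0.0001534j
Node n5: branches {L1, R2, R3, R5, L2, R7, C2, R13} → V_5 = -0.001240+0.0001712j
Node n6: branches {C1, R14} → V_6 = 0.002824-0.1033j
Source currents: i(V1)=-0.03579-5.371e-05j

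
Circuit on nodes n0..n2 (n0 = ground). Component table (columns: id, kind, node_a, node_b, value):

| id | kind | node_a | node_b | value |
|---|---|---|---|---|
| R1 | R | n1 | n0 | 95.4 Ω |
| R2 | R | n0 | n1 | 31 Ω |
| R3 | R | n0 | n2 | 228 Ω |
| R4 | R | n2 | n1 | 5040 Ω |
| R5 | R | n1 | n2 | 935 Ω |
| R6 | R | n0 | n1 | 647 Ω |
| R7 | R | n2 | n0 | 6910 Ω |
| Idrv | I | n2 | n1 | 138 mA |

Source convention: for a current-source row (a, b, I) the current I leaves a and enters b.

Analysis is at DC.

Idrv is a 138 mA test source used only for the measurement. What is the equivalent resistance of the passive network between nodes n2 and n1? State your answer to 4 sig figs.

MNA unknowns: 2 node voltages V₁..V_2
R1: Y=0.01048 on G[1,0]
R2: Y=0.03226 on G[0,1]
R3: Y=0.004386 on G[0,2]
R4: Y=0.0001984 on G[2,1]
R5: Y=0.001070 on G[1,2]
R6: Y=0.001546 on G[0,1]
R7: Y=0.0001447 on G[2,0]
Idrv: z[2]−=0.138, z[1]+=0.138
solve → V1=2.381, V2=-23.28

R_eq = 185.9 Ω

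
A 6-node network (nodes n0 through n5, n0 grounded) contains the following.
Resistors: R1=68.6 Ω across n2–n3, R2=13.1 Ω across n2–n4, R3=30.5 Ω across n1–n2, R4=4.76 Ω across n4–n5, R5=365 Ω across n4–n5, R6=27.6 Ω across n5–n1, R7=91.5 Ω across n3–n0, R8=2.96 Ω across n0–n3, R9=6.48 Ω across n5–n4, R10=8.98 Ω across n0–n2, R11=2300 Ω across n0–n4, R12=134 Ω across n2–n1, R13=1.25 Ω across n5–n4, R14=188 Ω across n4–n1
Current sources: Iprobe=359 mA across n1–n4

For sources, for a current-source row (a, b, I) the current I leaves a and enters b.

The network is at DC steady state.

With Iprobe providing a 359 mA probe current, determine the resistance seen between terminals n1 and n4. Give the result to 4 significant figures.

R_eq = 14.96 Ω

Apply KCL at each of the 5 non-ground nodes and solve the resulting linear system.
Node n1: branches {R3, R6, R12, R14, Iprobe} → V_1 = -3.529
Node n2: branches {R1, R2, R3, R10, R12} → V_2 = -0.006383
Node n3: branches {R1, R7, R8} → V_3 = -0.0002561
Node n4: branches {R2, R4, R5, R9, R11, R13, R14, Iprobe} → V_4 = 1.840
Node n5: branches {R4, R5, R6, R9, R13} → V_5 = 1.679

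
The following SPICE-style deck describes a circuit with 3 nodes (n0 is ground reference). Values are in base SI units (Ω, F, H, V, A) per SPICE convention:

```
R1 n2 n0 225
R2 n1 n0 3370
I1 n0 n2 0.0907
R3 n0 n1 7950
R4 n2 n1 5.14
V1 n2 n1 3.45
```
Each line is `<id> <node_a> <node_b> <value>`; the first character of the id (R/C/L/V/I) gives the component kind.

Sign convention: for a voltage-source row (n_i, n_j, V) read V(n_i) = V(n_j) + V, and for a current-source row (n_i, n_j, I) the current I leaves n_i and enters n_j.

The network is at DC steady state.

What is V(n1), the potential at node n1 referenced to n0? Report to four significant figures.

15.49 V

MNA unknowns: 2 node voltages V₁..V_2 plus 1 source current (V1)
R1: Y=0.004444 on G[2,0]
R2: Y=0.0002967 on G[1,0]
I1: z[0]−=0.0907, z[2]+=0.0907
R3: Y=0.0001258 on G[0,1]
R4: Y=0.1946 on G[2,1]
V1: row V2−V1=3.45, i_V1 at 2,1
solve → V1=15.49, V2=18.94
aux → i_V1=-0.6647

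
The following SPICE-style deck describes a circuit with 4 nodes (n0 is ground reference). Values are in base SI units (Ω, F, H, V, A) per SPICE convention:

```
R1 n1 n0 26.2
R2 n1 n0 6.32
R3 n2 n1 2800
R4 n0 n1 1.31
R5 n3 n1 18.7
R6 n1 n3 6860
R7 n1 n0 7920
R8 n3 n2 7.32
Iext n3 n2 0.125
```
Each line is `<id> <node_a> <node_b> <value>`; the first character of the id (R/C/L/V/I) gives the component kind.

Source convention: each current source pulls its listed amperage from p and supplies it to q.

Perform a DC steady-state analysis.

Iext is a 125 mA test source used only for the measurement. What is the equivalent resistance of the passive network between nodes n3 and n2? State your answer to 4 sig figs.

R_eq = 7.301 Ω

Apply KCL at each of the 3 non-ground nodes and solve the resulting linear system.
Node n1: branches {R1, R2, R3, R4, R5, R6, R7} → V_1 = 0.000
Node n2: branches {R3, R8, Iext} → V_2 = 0.9066
Node n3: branches {R5, R6, R8, Iext} → V_3 = -0.006038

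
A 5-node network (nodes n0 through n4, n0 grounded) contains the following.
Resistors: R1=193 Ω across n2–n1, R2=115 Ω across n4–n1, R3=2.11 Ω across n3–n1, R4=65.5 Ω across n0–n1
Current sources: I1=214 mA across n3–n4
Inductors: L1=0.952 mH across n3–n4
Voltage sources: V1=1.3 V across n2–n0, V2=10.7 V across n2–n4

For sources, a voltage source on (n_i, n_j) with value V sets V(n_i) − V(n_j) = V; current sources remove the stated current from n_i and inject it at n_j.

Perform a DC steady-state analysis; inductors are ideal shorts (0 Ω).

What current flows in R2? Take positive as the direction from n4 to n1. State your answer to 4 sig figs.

Element admittances at DC:
  Y(R1) = 0.005181 S between n2,n1
  Y(R2) = 0.008696 S between n4,n1
  I1: injects 0.214 A into n4 (from n3)
  Y(R3) = 0.4739 S between n3,n1
  L1: short n3↔n4 (DC inductor)
  Y(R4) = 0.01527 S between n0,n1
  V1: constraint V(n2)−V(n0) = 1.3
  V2: constraint V(n2)−V(n4) = 10.7
Assemble and solve the 7×7 MNA system:
  V(n1)=-9.005  V(n2)=1.300  V(n3)=-9.400  V(n4)=-9.400
  i(L1)=-0.02657  i(V1)=0.1375  i(V2)=-0.1909

-0.003439 A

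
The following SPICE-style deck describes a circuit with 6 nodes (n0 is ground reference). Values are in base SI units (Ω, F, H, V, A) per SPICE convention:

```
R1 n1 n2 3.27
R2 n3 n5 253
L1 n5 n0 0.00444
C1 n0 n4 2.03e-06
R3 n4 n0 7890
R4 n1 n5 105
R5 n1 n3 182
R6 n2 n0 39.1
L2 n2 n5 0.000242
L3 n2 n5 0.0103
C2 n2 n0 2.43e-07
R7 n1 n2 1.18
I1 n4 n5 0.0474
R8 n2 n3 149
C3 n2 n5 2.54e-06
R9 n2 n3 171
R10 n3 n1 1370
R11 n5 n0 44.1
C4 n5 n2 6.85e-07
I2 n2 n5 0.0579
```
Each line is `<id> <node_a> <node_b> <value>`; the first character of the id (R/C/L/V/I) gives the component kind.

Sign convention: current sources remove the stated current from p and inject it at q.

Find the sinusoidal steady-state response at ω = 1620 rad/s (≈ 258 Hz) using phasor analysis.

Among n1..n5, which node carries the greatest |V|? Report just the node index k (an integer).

4

Apply KCL at each of the 5 non-ground nodes and solve the resulting linear system.
Node n1: branches {R1, R4, R5, R7, R10} → V_1 = 0.1048+0.2828j
Node n2: branches {R1, R6, L2, L3, C2, R7, R8, C3, R9, C4, I2} → V_2 = 0.1048+0.2826j
Node n3: branches {R2, R5, R8, R9, R10} → V_3 = 0.1044+0.2867j
Node n4: branches {C1, R3, I1} → V_4 = -0.5547+14.39j
Node n5: branches {R2, L1, R4, L2, L3, I1, C3, R11, C4, I2} → V_5 = 0.1022+0.3058j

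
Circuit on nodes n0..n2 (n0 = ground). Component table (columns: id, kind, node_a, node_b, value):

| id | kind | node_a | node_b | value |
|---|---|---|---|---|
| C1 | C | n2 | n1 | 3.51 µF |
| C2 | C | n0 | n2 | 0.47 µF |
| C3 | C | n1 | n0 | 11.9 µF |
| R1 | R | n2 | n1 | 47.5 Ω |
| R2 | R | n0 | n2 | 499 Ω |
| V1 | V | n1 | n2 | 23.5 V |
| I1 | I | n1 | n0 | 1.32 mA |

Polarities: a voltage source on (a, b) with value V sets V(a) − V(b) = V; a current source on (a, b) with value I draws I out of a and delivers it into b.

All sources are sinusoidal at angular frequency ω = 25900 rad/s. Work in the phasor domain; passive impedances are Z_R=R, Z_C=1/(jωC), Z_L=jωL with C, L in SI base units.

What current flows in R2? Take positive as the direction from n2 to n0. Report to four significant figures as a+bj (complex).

-0.04530-0.0002751j A

Element admittances at ω=25900 rad/s:
  Y(C1) = 0.000+0.09091j S between n2,n1
  Y(C2) = 0.000+0.01217j S between n0,n2
  Y(C3) = 0.000+0.3082j S between n1,n0
  Y(R1) = 0.02105+0.000j S between n2,n1
  Y(R2) = 0.002004+0.000j S between n0,n2
  V1: constraint V(n1)−V(n2) = 23.5
  I1: injects 0.00132 A into n0 (from n1)
Assemble and solve the 3×3 MNA system:
  V(n1)=0.8937-0.1373j  V(n2)=-22.61-0.1373j
  i(V1)=-0.5384-2.412j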